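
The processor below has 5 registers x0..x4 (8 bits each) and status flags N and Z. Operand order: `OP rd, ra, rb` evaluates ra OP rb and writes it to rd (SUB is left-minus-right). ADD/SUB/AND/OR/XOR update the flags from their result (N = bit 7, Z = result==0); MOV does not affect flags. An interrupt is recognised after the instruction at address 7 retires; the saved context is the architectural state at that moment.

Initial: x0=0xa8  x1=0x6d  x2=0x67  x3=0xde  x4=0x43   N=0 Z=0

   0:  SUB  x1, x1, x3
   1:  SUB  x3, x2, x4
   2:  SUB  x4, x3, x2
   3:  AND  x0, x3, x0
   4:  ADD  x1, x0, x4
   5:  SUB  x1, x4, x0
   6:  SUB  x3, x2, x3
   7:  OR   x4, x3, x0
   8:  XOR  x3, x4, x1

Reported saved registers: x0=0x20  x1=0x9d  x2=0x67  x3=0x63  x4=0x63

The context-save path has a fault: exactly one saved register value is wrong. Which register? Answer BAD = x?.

after  0: x0=0xa8 x1=0x8f x2=0x67 x3=0xde x4=0x43  N=1 Z=0
after  1: x0=0xa8 x1=0x8f x2=0x67 x3=0x24 x4=0x43  N=0 Z=0
after  2: x0=0xa8 x1=0x8f x2=0x67 x3=0x24 x4=0xbd  N=1 Z=0
after  3: x0=0x20 x1=0x8f x2=0x67 x3=0x24 x4=0xbd  N=0 Z=0
after  4: x0=0x20 x1=0xdd x2=0x67 x3=0x24 x4=0xbd  N=1 Z=0
after  5: x0=0x20 x1=0x9d x2=0x67 x3=0x24 x4=0xbd  N=1 Z=0
after  6: x0=0x20 x1=0x9d x2=0x67 x3=0x43 x4=0xbd  N=0 Z=0
after  7: x0=0x20 x1=0x9d x2=0x67 x3=0x43 x4=0x63  N=0 Z=0
-- IRQ taken; context saved, return-PC = 8 --
mismatch: x3: reported 0x63 vs actual 0x43

BAD = x3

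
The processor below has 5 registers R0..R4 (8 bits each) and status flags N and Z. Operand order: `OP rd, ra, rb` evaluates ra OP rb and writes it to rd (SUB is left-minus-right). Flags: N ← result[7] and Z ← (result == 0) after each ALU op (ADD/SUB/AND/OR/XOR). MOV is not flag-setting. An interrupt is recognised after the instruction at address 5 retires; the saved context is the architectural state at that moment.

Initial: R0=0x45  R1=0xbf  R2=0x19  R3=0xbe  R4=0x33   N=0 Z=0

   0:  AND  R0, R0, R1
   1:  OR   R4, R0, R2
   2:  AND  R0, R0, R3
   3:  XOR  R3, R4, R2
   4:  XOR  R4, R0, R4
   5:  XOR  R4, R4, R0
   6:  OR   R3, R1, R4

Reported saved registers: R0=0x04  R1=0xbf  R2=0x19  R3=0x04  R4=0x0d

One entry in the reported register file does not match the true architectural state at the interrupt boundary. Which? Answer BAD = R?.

after  0: R0=0x05 R1=0xbf R2=0x19 R3=0xbe R4=0x33  N=0 Z=0
after  1: R0=0x05 R1=0xbf R2=0x19 R3=0xbe R4=0x1d  N=0 Z=0
after  2: R0=0x04 R1=0xbf R2=0x19 R3=0xbe R4=0x1d  N=0 Z=0
after  3: R0=0x04 R1=0xbf R2=0x19 R3=0x04 R4=0x1d  N=0 Z=0
after  4: R0=0x04 R1=0xbf R2=0x19 R3=0x04 R4=0x19  N=0 Z=0
after  5: R0=0x04 R1=0xbf R2=0x19 R3=0x04 R4=0x1d  N=0 Z=0
-- IRQ taken; context saved, return-PC = 6 --
mismatch: R4: reported 0x0d vs actual 0x1d

BAD = R4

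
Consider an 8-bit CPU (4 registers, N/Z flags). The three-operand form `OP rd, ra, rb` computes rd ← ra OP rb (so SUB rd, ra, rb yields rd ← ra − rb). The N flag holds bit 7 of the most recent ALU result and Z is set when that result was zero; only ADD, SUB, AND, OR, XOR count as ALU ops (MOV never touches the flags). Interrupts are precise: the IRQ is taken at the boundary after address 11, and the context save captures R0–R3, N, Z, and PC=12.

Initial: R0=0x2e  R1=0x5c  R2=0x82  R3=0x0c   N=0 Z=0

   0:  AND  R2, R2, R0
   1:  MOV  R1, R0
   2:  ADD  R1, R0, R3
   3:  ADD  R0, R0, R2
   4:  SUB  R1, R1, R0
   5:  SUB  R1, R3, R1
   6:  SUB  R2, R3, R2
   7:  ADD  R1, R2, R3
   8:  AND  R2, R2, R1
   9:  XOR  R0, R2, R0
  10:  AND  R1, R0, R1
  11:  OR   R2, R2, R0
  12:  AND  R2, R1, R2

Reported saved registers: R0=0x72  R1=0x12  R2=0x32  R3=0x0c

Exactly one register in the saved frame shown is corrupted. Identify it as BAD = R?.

BAD = R0

after  0: R0=0x2e R1=0x5c R2=0x02 R3=0x0c  N=0 Z=0
after  1: R0=0x2e R1=0x2e R2=0x02 R3=0x0c  N=0 Z=0
after  2: R0=0x2e R1=0x3a R2=0x02 R3=0x0c  N=0 Z=0
after  3: R0=0x30 R1=0x3a R2=0x02 R3=0x0c  N=0 Z=0
after  4: R0=0x30 R1=0x0a R2=0x02 R3=0x0c  N=0 Z=0
after  5: R0=0x30 R1=0x02 R2=0x02 R3=0x0c  N=0 Z=0
after  6: R0=0x30 R1=0x02 R2=0x0a R3=0x0c  N=0 Z=0
after  7: R0=0x30 R1=0x16 R2=0x0a R3=0x0c  N=0 Z=0
after  8: R0=0x30 R1=0x16 R2=0x02 R3=0x0c  N=0 Z=0
after  9: R0=0x32 R1=0x16 R2=0x02 R3=0x0c  N=0 Z=0
after 10: R0=0x32 R1=0x12 R2=0x02 R3=0x0c  N=0 Z=0
after 11: R0=0x32 R1=0x12 R2=0x32 R3=0x0c  N=0 Z=0
-- IRQ taken; context saved, return-PC = 12 --
mismatch: R0: reported 0x72 vs actual 0x32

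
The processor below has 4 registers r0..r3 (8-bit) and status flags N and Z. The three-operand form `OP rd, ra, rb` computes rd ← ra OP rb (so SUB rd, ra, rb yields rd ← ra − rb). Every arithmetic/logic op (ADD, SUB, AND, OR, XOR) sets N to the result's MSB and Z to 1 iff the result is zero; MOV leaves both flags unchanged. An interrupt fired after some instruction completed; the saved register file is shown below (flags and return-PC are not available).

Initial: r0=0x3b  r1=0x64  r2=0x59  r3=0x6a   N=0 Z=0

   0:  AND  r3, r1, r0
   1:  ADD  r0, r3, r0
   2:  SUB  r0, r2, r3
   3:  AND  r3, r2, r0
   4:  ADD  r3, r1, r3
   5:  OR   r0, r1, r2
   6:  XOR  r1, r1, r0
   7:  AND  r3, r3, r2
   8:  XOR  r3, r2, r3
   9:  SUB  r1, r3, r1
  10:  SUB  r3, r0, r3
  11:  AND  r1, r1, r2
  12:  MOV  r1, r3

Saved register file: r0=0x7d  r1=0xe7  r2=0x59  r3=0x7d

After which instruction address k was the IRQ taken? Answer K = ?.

after  0: r0=0x3b r1=0x64 r2=0x59 r3=0x20  N=0 Z=0
after  1: r0=0x5b r1=0x64 r2=0x59 r3=0x20  N=0 Z=0
after  2: r0=0x39 r1=0x64 r2=0x59 r3=0x20  N=0 Z=0
after  3: r0=0x39 r1=0x64 r2=0x59 r3=0x19  N=0 Z=0
after  4: r0=0x39 r1=0x64 r2=0x59 r3=0x7d  N=0 Z=0
after  5: r0=0x7d r1=0x64 r2=0x59 r3=0x7d  N=0 Z=0
after  6: r0=0x7d r1=0x19 r2=0x59 r3=0x7d  N=0 Z=0
after  7: r0=0x7d r1=0x19 r2=0x59 r3=0x59  N=0 Z=0
after  8: r0=0x7d r1=0x19 r2=0x59 r3=0x00  N=0 Z=1
after  9: r0=0x7d r1=0xe7 r2=0x59 r3=0x00  N=1 Z=0
after 10: r0=0x7d r1=0xe7 r2=0x59 r3=0x7d  N=0 Z=0
-- IRQ taken; context saved, return-PC = 11 --

K = 10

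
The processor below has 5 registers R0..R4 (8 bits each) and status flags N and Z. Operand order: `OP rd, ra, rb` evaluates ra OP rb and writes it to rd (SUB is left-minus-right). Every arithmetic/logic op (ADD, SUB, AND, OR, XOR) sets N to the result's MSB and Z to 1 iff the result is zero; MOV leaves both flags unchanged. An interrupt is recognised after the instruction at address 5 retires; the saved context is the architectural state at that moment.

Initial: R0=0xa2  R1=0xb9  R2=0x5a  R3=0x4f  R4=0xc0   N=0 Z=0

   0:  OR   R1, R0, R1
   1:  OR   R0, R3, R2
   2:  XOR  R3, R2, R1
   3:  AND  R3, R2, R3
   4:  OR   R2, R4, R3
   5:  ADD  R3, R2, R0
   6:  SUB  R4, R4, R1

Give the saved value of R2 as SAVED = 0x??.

SAVED = 0xc0

after  0: R0=0xa2 R1=0xbb R2=0x5a R3=0x4f R4=0xc0  N=1 Z=0
after  1: R0=0x5f R1=0xbb R2=0x5a R3=0x4f R4=0xc0  N=0 Z=0
after  2: R0=0x5f R1=0xbb R2=0x5a R3=0xe1 R4=0xc0  N=1 Z=0
after  3: R0=0x5f R1=0xbb R2=0x5a R3=0x40 R4=0xc0  N=0 Z=0
after  4: R0=0x5f R1=0xbb R2=0xc0 R3=0x40 R4=0xc0  N=1 Z=0
after  5: R0=0x5f R1=0xbb R2=0xc0 R3=0x1f R4=0xc0  N=0 Z=0
-- IRQ taken; context saved, return-PC = 6 --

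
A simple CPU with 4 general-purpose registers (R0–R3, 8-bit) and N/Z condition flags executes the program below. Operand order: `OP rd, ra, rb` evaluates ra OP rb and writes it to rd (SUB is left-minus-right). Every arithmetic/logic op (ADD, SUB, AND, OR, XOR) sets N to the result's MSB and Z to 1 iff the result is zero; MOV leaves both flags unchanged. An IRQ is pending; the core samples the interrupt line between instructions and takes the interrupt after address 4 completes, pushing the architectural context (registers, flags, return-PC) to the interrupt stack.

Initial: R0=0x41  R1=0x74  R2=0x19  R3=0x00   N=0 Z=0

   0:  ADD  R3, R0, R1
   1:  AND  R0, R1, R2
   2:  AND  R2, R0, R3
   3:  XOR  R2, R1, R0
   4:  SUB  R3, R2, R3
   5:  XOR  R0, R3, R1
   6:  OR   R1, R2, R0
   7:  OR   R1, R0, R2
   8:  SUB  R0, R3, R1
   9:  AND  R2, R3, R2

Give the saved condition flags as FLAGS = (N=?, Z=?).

after  0: R0=0x41 R1=0x74 R2=0x19 R3=0xb5  N=1 Z=0
after  1: R0=0x10 R1=0x74 R2=0x19 R3=0xb5  N=0 Z=0
after  2: R0=0x10 R1=0x74 R2=0x10 R3=0xb5  N=0 Z=0
after  3: R0=0x10 R1=0x74 R2=0x64 R3=0xb5  N=0 Z=0
after  4: R0=0x10 R1=0x74 R2=0x64 R3=0xaf  N=1 Z=0
-- IRQ taken; context saved, return-PC = 5 --

FLAGS = (N=1, Z=0)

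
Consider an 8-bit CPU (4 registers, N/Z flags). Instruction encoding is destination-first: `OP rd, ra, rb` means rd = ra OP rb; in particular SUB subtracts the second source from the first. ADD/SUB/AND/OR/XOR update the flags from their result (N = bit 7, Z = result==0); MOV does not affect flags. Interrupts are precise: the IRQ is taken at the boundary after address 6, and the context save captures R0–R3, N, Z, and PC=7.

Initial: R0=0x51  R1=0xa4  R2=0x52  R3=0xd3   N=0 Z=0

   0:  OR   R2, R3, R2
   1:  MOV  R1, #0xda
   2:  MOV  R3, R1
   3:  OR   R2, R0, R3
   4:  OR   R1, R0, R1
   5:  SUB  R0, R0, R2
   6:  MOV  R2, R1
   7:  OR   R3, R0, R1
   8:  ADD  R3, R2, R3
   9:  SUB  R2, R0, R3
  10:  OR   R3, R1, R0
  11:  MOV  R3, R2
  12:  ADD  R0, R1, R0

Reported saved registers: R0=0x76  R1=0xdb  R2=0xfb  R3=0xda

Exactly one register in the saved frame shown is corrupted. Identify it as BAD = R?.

after  0: R0=0x51 R1=0xa4 R2=0xd3 R3=0xd3  N=1 Z=0
after  1: R0=0x51 R1=0xda R2=0xd3 R3=0xd3  N=1 Z=0
after  2: R0=0x51 R1=0xda R2=0xd3 R3=0xda  N=1 Z=0
after  3: R0=0x51 R1=0xda R2=0xdb R3=0xda  N=1 Z=0
after  4: R0=0x51 R1=0xdb R2=0xdb R3=0xda  N=1 Z=0
after  5: R0=0x76 R1=0xdb R2=0xdb R3=0xda  N=0 Z=0
after  6: R0=0x76 R1=0xdb R2=0xdb R3=0xda  N=0 Z=0
-- IRQ taken; context saved, return-PC = 7 --
mismatch: R2: reported 0xfb vs actual 0xdb

BAD = R2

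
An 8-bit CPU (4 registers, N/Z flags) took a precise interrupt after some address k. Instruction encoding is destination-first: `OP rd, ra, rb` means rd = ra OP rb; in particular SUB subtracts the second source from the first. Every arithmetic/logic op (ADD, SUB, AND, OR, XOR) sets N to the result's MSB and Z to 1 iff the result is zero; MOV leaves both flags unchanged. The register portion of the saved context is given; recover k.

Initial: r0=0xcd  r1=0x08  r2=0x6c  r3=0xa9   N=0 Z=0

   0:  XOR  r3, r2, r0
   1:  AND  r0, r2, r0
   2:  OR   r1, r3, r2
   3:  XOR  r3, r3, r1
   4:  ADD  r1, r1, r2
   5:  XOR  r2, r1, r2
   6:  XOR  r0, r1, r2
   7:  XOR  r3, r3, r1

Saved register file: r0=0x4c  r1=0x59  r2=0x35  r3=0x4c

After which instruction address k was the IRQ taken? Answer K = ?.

after  0: r0=0xcd r1=0x08 r2=0x6c r3=0xa1  N=1 Z=0
after  1: r0=0x4c r1=0x08 r2=0x6c r3=0xa1  N=0 Z=0
after  2: r0=0x4c r1=0xed r2=0x6c r3=0xa1  N=1 Z=0
after  3: r0=0x4c r1=0xed r2=0x6c r3=0x4c  N=0 Z=0
after  4: r0=0x4c r1=0x59 r2=0x6c r3=0x4c  N=0 Z=0
after  5: r0=0x4c r1=0x59 r2=0x35 r3=0x4c  N=0 Z=0
-- IRQ taken; context saved, return-PC = 6 --

K = 5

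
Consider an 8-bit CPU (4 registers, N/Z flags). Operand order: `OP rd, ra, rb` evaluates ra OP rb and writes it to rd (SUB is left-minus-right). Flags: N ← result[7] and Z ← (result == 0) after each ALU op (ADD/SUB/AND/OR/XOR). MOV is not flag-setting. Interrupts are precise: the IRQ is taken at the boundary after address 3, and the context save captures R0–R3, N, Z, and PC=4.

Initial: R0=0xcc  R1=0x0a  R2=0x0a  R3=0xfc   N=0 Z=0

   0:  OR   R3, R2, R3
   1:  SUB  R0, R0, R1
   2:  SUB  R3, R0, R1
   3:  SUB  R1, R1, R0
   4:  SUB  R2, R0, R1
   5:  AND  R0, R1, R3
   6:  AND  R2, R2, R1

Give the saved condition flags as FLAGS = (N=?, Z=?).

FLAGS = (N=0, Z=0)

after  0: R0=0xcc R1=0x0a R2=0x0a R3=0xfe  N=1 Z=0
after  1: R0=0xc2 R1=0x0a R2=0x0a R3=0xfe  N=1 Z=0
after  2: R0=0xc2 R1=0x0a R2=0x0a R3=0xb8  N=1 Z=0
after  3: R0=0xc2 R1=0x48 R2=0x0a R3=0xb8  N=0 Z=0
-- IRQ taken; context saved, return-PC = 4 --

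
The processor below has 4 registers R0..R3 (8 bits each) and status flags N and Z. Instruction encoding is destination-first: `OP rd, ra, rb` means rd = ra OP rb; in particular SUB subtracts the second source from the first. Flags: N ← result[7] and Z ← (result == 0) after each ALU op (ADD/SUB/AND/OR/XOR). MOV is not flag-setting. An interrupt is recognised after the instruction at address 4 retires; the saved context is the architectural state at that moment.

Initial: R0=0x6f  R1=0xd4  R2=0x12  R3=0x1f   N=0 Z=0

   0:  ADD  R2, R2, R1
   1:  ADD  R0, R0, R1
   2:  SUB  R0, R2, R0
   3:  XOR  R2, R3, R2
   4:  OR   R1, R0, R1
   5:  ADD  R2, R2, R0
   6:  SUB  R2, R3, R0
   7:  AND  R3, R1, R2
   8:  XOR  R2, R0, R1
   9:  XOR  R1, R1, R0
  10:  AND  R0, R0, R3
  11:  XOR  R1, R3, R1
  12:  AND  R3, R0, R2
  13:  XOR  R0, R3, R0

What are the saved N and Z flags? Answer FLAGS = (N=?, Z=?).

FLAGS = (N=1, Z=0)

after  0: R0=0x6f R1=0xd4 R2=0xe6 R3=0x1f  N=1 Z=0
after  1: R0=0x43 R1=0xd4 R2=0xe6 R3=0x1f  N=0 Z=0
after  2: R0=0xa3 R1=0xd4 R2=0xe6 R3=0x1f  N=1 Z=0
after  3: R0=0xa3 R1=0xd4 R2=0xf9 R3=0x1f  N=1 Z=0
after  4: R0=0xa3 R1=0xf7 R2=0xf9 R3=0x1f  N=1 Z=0
-- IRQ taken; context saved, return-PC = 5 --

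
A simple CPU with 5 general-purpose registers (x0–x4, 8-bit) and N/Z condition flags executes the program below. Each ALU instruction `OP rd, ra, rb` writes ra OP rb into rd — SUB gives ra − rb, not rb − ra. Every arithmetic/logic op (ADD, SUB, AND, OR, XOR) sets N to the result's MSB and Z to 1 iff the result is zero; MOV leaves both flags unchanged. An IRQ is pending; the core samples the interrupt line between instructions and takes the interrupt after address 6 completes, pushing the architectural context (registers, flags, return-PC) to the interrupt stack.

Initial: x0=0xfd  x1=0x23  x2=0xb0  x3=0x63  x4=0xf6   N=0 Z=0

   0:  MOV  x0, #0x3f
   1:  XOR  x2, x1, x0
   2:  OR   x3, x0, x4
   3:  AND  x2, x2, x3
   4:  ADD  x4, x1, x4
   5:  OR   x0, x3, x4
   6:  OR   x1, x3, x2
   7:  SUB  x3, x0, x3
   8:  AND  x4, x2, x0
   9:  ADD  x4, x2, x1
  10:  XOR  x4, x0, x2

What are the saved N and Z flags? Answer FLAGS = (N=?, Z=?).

FLAGS = (N=1, Z=0)

after  0: x0=0x3f x1=0x23 x2=0xb0 x3=0x63 x4=0xf6  N=0 Z=0
after  1: x0=0x3f x1=0x23 x2=0x1c x3=0x63 x4=0xf6  N=0 Z=0
after  2: x0=0x3f x1=0x23 x2=0x1c x3=0xff x4=0xf6  N=1 Z=0
after  3: x0=0x3f x1=0x23 x2=0x1c x3=0xff x4=0xf6  N=0 Z=0
after  4: x0=0x3f x1=0x23 x2=0x1c x3=0xff x4=0x19  N=0 Z=0
after  5: x0=0xff x1=0x23 x2=0x1c x3=0xff x4=0x19  N=1 Z=0
after  6: x0=0xff x1=0xff x2=0x1c x3=0xff x4=0x19  N=1 Z=0
-- IRQ taken; context saved, return-PC = 7 --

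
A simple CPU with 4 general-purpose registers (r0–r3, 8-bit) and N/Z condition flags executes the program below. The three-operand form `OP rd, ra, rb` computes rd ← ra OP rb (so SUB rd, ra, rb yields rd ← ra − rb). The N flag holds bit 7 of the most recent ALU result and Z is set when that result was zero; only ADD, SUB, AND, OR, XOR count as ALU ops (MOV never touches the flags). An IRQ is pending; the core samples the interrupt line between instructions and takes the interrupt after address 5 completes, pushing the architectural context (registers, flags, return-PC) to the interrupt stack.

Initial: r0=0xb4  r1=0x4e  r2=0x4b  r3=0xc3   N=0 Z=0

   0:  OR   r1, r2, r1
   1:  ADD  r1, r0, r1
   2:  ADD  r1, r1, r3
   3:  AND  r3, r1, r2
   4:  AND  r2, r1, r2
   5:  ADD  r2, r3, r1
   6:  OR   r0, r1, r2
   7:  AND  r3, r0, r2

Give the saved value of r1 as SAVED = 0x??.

SAVED = 0xc6

after  0: r0=0xb4 r1=0x4f r2=0x4b r3=0xc3  N=0 Z=0
after  1: r0=0xb4 r1=0x03 r2=0x4b r3=0xc3  N=0 Z=0
after  2: r0=0xb4 r1=0xc6 r2=0x4b r3=0xc3  N=1 Z=0
after  3: r0=0xb4 r1=0xc6 r2=0x4b r3=0x42  N=0 Z=0
after  4: r0=0xb4 r1=0xc6 r2=0x42 r3=0x42  N=0 Z=0
after  5: r0=0xb4 r1=0xc6 r2=0x08 r3=0x42  N=0 Z=0
-- IRQ taken; context saved, return-PC = 6 --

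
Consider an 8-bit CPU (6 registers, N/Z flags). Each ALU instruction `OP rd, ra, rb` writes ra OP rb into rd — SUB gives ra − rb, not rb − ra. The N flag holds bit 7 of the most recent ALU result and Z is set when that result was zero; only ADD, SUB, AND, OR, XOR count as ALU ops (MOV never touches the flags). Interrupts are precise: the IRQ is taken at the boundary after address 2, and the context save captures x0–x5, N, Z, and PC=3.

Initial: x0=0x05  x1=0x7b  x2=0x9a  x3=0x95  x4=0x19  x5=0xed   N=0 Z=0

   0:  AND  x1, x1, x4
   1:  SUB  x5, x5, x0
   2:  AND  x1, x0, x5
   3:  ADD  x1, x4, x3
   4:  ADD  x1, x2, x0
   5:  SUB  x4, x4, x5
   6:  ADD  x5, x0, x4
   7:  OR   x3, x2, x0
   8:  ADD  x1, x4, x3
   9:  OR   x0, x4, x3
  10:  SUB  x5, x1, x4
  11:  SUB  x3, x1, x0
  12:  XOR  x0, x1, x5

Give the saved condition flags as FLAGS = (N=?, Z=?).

FLAGS = (N=0, Z=1)

after  0: x0=0x05 x1=0x19 x2=0x9a x3=0x95 x4=0x19 x5=0xed  N=0 Z=0
after  1: x0=0x05 x1=0x19 x2=0x9a x3=0x95 x4=0x19 x5=0xe8  N=1 Z=0
after  2: x0=0x05 x1=0x00 x2=0x9a x3=0x95 x4=0x19 x5=0xe8  N=0 Z=1
-- IRQ taken; context saved, return-PC = 3 --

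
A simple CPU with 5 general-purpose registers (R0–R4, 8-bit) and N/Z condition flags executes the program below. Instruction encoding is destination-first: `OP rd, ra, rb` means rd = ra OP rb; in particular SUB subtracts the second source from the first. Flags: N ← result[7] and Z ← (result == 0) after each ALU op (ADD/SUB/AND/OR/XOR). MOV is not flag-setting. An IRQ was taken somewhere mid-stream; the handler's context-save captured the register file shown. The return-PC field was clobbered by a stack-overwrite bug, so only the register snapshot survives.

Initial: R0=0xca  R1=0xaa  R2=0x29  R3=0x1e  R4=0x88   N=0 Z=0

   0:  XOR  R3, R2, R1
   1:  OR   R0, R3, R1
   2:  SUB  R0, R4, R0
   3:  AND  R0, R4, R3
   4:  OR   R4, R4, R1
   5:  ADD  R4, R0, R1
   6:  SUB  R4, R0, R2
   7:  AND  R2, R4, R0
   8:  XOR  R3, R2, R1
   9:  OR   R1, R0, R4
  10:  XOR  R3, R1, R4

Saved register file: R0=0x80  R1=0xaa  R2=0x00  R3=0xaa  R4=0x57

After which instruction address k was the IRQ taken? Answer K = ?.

K = 8

after  0: R0=0xca R1=0xaa R2=0x29 R3=0x83 R4=0x88  N=1 Z=0
after  1: R0=0xab R1=0xaa R2=0x29 R3=0x83 R4=0x88  N=1 Z=0
after  2: R0=0xdd R1=0xaa R2=0x29 R3=0x83 R4=0x88  N=1 Z=0
after  3: R0=0x80 R1=0xaa R2=0x29 R3=0x83 R4=0x88  N=1 Z=0
after  4: R0=0x80 R1=0xaa R2=0x29 R3=0x83 R4=0xaa  N=1 Z=0
after  5: R0=0x80 R1=0xaa R2=0x29 R3=0x83 R4=0x2a  N=0 Z=0
after  6: R0=0x80 R1=0xaa R2=0x29 R3=0x83 R4=0x57  N=0 Z=0
after  7: R0=0x80 R1=0xaa R2=0x00 R3=0x83 R4=0x57  N=0 Z=1
after  8: R0=0x80 R1=0xaa R2=0x00 R3=0xaa R4=0x57  N=1 Z=0
-- IRQ taken; context saved, return-PC = 9 --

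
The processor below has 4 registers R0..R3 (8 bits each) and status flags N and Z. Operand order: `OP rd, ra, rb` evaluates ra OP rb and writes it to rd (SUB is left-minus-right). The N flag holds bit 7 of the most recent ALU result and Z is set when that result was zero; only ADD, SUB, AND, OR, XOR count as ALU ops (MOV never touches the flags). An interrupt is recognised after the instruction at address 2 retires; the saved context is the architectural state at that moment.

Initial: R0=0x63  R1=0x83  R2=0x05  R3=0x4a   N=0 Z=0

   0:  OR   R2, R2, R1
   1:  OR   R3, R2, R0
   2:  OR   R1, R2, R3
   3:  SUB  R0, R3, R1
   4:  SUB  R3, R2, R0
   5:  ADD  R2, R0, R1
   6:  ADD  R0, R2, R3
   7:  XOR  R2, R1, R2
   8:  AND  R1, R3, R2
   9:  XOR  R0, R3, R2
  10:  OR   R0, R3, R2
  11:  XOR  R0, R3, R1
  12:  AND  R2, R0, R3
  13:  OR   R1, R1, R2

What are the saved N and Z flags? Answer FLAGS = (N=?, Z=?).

after  0: R0=0x63 R1=0x83 R2=0x87 R3=0x4a  N=1 Z=0
after  1: R0=0x63 R1=0x83 R2=0x87 R3=0xe7  N=1 Z=0
after  2: R0=0x63 R1=0xe7 R2=0x87 R3=0xe7  N=1 Z=0
-- IRQ taken; context saved, return-PC = 3 --

FLAGS = (N=1, Z=0)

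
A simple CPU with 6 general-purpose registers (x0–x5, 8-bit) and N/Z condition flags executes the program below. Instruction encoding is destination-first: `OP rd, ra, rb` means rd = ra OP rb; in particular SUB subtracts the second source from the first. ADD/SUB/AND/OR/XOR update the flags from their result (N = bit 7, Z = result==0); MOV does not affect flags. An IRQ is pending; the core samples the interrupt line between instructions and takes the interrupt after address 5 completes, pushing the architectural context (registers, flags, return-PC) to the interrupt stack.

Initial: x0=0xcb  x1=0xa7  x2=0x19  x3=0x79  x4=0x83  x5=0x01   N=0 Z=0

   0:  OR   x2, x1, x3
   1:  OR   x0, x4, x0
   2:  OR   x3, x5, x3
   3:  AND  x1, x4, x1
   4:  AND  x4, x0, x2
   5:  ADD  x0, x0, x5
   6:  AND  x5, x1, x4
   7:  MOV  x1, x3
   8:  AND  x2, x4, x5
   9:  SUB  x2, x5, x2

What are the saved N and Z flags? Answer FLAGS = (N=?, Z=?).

after  0: x0=0xcb x1=0xa7 x2=0xff x3=0x79 x4=0x83 x5=0x01  N=1 Z=0
after  1: x0=0xcb x1=0xa7 x2=0xff x3=0x79 x4=0x83 x5=0x01  N=1 Z=0
after  2: x0=0xcb x1=0xa7 x2=0xff x3=0x79 x4=0x83 x5=0x01  N=0 Z=0
after  3: x0=0xcb x1=0x83 x2=0xff x3=0x79 x4=0x83 x5=0x01  N=1 Z=0
after  4: x0=0xcb x1=0x83 x2=0xff x3=0x79 x4=0xcb x5=0x01  N=1 Z=0
after  5: x0=0xcc x1=0x83 x2=0xff x3=0x79 x4=0xcb x5=0x01  N=1 Z=0
-- IRQ taken; context saved, return-PC = 6 --

FLAGS = (N=1, Z=0)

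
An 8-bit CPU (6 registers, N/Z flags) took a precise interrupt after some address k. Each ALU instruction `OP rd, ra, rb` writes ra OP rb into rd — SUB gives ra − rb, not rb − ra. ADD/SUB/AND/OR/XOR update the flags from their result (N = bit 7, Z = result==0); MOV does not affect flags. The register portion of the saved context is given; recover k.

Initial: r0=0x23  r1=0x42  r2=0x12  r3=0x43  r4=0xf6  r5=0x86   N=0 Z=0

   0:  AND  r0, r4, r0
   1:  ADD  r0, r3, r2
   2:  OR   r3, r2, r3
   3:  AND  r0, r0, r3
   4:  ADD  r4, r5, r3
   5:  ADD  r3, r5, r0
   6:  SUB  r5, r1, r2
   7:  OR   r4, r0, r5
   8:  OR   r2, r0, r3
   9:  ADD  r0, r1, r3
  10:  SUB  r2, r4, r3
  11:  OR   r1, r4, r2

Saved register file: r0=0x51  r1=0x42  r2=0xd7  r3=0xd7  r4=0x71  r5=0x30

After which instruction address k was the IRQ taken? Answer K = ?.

after  0: r0=0x22 r1=0x42 r2=0x12 r3=0x43 r4=0xf6 r5=0x86  N=0 Z=0
after  1: r0=0x55 r1=0x42 r2=0x12 r3=0x43 r4=0xf6 r5=0x86  N=0 Z=0
after  2: r0=0x55 r1=0x42 r2=0x12 r3=0x53 r4=0xf6 r5=0x86  N=0 Z=0
after  3: r0=0x51 r1=0x42 r2=0x12 r3=0x53 r4=0xf6 r5=0x86  N=0 Z=0
after  4: r0=0x51 r1=0x42 r2=0x12 r3=0x53 r4=0xd9 r5=0x86  N=1 Z=0
after  5: r0=0x51 r1=0x42 r2=0x12 r3=0xd7 r4=0xd9 r5=0x86  N=1 Z=0
after  6: r0=0x51 r1=0x42 r2=0x12 r3=0xd7 r4=0xd9 r5=0x30  N=0 Z=0
after  7: r0=0x51 r1=0x42 r2=0x12 r3=0xd7 r4=0x71 r5=0x30  N=0 Z=0
after  8: r0=0x51 r1=0x42 r2=0xd7 r3=0xd7 r4=0x71 r5=0x30  N=1 Z=0
-- IRQ taken; context saved, return-PC = 9 --

K = 8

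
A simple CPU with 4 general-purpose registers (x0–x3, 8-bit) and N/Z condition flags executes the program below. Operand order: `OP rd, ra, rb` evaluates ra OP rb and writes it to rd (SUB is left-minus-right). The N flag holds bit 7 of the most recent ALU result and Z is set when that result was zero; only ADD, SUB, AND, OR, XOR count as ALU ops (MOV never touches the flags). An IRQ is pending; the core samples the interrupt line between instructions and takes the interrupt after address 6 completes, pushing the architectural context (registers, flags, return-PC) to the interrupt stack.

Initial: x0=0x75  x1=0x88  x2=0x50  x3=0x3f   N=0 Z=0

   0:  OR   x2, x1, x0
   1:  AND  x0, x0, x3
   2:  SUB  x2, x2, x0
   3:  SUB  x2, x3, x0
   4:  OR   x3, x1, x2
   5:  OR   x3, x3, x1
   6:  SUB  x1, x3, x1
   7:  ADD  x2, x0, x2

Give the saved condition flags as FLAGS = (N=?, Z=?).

FLAGS = (N=0, Z=0)

after  0: x0=0x75 x1=0x88 x2=0xfd x3=0x3f  N=1 Z=0
after  1: x0=0x35 x1=0x88 x2=0xfd x3=0x3f  N=0 Z=0
after  2: x0=0x35 x1=0x88 x2=0xc8 x3=0x3f  N=1 Z=0
after  3: x0=0x35 x1=0x88 x2=0x0a x3=0x3f  N=0 Z=0
after  4: x0=0x35 x1=0x88 x2=0x0a x3=0x8a  N=1 Z=0
after  5: x0=0x35 x1=0x88 x2=0x0a x3=0x8a  N=1 Z=0
after  6: x0=0x35 x1=0x02 x2=0x0a x3=0x8a  N=0 Z=0
-- IRQ taken; context saved, return-PC = 7 --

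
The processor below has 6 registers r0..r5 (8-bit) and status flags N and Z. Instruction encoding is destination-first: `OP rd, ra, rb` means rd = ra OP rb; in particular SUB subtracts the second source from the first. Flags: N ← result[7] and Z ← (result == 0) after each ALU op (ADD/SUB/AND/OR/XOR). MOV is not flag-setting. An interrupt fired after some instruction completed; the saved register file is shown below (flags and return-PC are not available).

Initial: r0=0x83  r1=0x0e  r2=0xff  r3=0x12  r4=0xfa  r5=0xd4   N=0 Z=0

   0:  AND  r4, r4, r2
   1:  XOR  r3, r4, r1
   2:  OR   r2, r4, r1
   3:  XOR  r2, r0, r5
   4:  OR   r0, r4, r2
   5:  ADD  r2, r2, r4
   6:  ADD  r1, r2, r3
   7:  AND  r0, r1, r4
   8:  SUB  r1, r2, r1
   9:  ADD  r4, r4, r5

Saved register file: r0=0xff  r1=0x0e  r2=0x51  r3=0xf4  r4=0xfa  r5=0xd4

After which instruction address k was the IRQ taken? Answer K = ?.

after  0: r0=0x83 r1=0x0e r2=0xff r3=0x12 r4=0xfa r5=0xd4  N=1 Z=0
after  1: r0=0x83 r1=0x0e r2=0xff r3=0xf4 r4=0xfa r5=0xd4  N=1 Z=0
after  2: r0=0x83 r1=0x0e r2=0xfe r3=0xf4 r4=0xfa r5=0xd4  N=1 Z=0
after  3: r0=0x83 r1=0x0e r2=0x57 r3=0xf4 r4=0xfa r5=0xd4  N=0 Z=0
after  4: r0=0xff r1=0x0e r2=0x57 r3=0xf4 r4=0xfa r5=0xd4  N=1 Z=0
after  5: r0=0xff r1=0x0e r2=0x51 r3=0xf4 r4=0xfa r5=0xd4  N=0 Z=0
-- IRQ taken; context saved, return-PC = 6 --

K = 5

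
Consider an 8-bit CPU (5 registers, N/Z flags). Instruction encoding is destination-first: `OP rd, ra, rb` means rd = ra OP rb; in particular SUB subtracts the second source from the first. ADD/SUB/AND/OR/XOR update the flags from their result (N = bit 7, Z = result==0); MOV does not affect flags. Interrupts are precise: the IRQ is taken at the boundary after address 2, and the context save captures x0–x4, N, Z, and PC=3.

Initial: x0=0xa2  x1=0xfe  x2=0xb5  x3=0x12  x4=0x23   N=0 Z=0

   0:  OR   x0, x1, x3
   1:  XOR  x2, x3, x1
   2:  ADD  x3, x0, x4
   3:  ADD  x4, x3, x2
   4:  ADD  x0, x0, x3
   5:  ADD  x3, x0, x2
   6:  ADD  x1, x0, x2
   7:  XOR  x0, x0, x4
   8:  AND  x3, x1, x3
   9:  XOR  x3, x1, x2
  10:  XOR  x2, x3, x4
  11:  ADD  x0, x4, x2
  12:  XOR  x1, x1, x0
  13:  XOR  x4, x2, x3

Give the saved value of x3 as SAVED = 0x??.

SAVED = 0x21

after  0: x0=0xfe x1=0xfe x2=0xb5 x3=0x12 x4=0x23  N=1 Z=0
after  1: x0=0xfe x1=0xfe x2=0xec x3=0x12 x4=0x23  N=1 Z=0
after  2: x0=0xfe x1=0xfe x2=0xec x3=0x21 x4=0x23  N=0 Z=0
-- IRQ taken; context saved, return-PC = 3 --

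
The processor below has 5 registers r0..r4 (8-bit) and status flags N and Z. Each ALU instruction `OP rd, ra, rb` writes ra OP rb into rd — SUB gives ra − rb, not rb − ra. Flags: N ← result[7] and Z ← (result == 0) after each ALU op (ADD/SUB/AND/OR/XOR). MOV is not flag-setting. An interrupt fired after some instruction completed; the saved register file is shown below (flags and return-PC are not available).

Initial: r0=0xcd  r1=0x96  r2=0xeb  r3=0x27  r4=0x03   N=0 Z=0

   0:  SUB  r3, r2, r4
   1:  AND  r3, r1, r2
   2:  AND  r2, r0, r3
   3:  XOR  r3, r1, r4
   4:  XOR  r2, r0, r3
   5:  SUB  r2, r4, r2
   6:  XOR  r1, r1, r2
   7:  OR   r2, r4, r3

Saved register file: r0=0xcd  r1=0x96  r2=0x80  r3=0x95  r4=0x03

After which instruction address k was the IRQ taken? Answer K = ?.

K = 3

after  0: r0=0xcd r1=0x96 r2=0xeb r3=0xe8 r4=0x03  N=1 Z=0
after  1: r0=0xcd r1=0x96 r2=0xeb r3=0x82 r4=0x03  N=1 Z=0
after  2: r0=0xcd r1=0x96 r2=0x80 r3=0x82 r4=0x03  N=1 Z=0
after  3: r0=0xcd r1=0x96 r2=0x80 r3=0x95 r4=0x03  N=1 Z=0
-- IRQ taken; context saved, return-PC = 4 --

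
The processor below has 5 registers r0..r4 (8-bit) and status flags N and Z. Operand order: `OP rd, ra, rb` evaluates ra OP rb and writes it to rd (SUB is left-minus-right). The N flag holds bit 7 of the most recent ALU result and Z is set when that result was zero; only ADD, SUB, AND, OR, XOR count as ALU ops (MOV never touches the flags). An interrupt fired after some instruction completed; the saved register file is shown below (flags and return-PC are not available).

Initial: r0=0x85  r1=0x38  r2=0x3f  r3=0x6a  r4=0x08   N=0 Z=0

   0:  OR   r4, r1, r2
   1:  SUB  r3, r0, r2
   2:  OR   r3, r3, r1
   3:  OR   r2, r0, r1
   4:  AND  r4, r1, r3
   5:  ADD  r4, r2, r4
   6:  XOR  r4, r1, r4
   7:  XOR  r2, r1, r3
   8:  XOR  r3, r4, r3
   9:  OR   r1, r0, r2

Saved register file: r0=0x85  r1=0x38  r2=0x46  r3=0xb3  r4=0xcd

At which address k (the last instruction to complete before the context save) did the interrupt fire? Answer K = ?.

K = 8

after  0: r0=0x85 r1=0x38 r2=0x3f r3=0x6a r4=0x3f  N=0 Z=0
after  1: r0=0x85 r1=0x38 r2=0x3f r3=0x46 r4=0x3f  N=0 Z=0
after  2: r0=0x85 r1=0x38 r2=0x3f r3=0x7e r4=0x3f  N=0 Z=0
after  3: r0=0x85 r1=0x38 r2=0xbd r3=0x7e r4=0x3f  N=1 Z=0
after  4: r0=0x85 r1=0x38 r2=0xbd r3=0x7e r4=0x38  N=0 Z=0
after  5: r0=0x85 r1=0x38 r2=0xbd r3=0x7e r4=0xf5  N=1 Z=0
after  6: r0=0x85 r1=0x38 r2=0xbd r3=0x7e r4=0xcd  N=1 Z=0
after  7: r0=0x85 r1=0x38 r2=0x46 r3=0x7e r4=0xcd  N=0 Z=0
after  8: r0=0x85 r1=0x38 r2=0x46 r3=0xb3 r4=0xcd  N=1 Z=0
-- IRQ taken; context saved, return-PC = 9 --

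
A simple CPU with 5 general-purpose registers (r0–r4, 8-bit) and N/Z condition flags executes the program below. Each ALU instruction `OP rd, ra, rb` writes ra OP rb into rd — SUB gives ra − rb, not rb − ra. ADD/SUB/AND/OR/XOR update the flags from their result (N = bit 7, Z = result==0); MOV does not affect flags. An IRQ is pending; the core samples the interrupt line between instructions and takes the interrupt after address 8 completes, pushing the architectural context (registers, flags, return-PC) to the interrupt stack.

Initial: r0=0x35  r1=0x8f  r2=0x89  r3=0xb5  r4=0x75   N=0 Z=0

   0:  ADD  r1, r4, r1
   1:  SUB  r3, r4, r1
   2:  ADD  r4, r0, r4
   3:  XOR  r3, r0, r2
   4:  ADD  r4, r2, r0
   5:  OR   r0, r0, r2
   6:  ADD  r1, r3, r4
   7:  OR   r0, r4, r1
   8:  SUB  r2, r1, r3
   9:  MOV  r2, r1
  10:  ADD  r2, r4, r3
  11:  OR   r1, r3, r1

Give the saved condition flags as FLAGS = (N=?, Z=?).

after  0: r0=0x35 r1=0x04 r2=0x89 r3=0xb5 r4=0x75  N=0 Z=0
after  1: r0=0x35 r1=0x04 r2=0x89 r3=0x71 r4=0x75  N=0 Z=0
after  2: r0=0x35 r1=0x04 r2=0x89 r3=0x71 r4=0xaa  N=1 Z=0
after  3: r0=0x35 r1=0x04 r2=0x89 r3=0xbc r4=0xaa  N=1 Z=0
after  4: r0=0x35 r1=0x04 r2=0x89 r3=0xbc r4=0xbe  N=1 Z=0
after  5: r0=0xbd r1=0x04 r2=0x89 r3=0xbc r4=0xbe  N=1 Z=0
after  6: r0=0xbd r1=0x7a r2=0x89 r3=0xbc r4=0xbe  N=0 Z=0
after  7: r0=0xfe r1=0x7a r2=0x89 r3=0xbc r4=0xbe  N=1 Z=0
after  8: r0=0xfe r1=0x7a r2=0xbe r3=0xbc r4=0xbe  N=1 Z=0
-- IRQ taken; context saved, return-PC = 9 --

FLAGS = (N=1, Z=0)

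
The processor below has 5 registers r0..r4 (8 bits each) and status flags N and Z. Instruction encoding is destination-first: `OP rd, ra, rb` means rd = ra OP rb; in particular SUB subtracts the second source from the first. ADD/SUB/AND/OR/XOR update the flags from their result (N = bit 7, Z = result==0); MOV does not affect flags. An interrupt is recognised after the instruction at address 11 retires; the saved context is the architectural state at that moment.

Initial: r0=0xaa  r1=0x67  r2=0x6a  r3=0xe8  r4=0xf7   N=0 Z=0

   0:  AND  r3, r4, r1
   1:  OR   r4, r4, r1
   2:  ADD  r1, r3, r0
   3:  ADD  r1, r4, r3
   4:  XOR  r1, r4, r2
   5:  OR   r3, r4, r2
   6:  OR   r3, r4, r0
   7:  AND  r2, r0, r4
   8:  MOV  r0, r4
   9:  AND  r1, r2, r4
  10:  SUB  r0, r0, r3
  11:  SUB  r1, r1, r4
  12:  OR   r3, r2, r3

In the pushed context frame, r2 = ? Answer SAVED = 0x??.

SAVED = 0xa2

after  0: r0=0xaa r1=0x67 r2=0x6a r3=0x67 r4=0xf7  N=0 Z=0
after  1: r0=0xaa r1=0x67 r2=0x6a r3=0x67 r4=0xf7  N=1 Z=0
after  2: r0=0xaa r1=0x11 r2=0x6a r3=0x67 r4=0xf7  N=0 Z=0
after  3: r0=0xaa r1=0x5e r2=0x6a r3=0x67 r4=0xf7  N=0 Z=0
after  4: r0=0xaa r1=0x9d r2=0x6a r3=0x67 r4=0xf7  N=1 Z=0
after  5: r0=0xaa r1=0x9d r2=0x6a r3=0xff r4=0xf7  N=1 Z=0
after  6: r0=0xaa r1=0x9d r2=0x6a r3=0xff r4=0xf7  N=1 Z=0
after  7: r0=0xaa r1=0x9d r2=0xa2 r3=0xff r4=0xf7  N=1 Z=0
after  8: r0=0xf7 r1=0x9d r2=0xa2 r3=0xff r4=0xf7  N=1 Z=0
after  9: r0=0xf7 r1=0xa2 r2=0xa2 r3=0xff r4=0xf7  N=1 Z=0
after 10: r0=0xf8 r1=0xa2 r2=0xa2 r3=0xff r4=0xf7  N=1 Z=0
after 11: r0=0xf8 r1=0xab r2=0xa2 r3=0xff r4=0xf7  N=1 Z=0
-- IRQ taken; context saved, return-PC = 12 --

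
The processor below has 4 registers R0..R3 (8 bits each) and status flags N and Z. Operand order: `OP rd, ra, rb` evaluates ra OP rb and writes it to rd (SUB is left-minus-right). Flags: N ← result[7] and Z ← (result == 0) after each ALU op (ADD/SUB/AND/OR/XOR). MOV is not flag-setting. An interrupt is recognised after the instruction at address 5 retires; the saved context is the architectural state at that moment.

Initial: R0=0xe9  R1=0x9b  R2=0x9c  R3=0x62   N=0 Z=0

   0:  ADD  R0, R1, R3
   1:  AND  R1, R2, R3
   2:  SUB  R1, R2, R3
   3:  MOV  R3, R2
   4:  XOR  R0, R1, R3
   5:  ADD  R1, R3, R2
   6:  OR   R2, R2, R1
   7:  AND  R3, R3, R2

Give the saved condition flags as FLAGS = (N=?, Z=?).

after  0: R0=0xfd R1=0x9b R2=0x9c R3=0x62  N=1 Z=0
after  1: R0=0xfd R1=0x00 R2=0x9c R3=0x62  N=0 Z=1
after  2: R0=0xfd R1=0x3a R2=0x9c R3=0x62  N=0 Z=0
after  3: R0=0xfd R1=0x3a R2=0x9c R3=0x9c  N=0 Z=0
after  4: R0=0xa6 R1=0x3a R2=0x9c R3=0x9c  N=1 Z=0
after  5: R0=0xa6 R1=0x38 R2=0x9c R3=0x9c  N=0 Z=0
-- IRQ taken; context saved, return-PC = 6 --

FLAGS = (N=0, Z=0)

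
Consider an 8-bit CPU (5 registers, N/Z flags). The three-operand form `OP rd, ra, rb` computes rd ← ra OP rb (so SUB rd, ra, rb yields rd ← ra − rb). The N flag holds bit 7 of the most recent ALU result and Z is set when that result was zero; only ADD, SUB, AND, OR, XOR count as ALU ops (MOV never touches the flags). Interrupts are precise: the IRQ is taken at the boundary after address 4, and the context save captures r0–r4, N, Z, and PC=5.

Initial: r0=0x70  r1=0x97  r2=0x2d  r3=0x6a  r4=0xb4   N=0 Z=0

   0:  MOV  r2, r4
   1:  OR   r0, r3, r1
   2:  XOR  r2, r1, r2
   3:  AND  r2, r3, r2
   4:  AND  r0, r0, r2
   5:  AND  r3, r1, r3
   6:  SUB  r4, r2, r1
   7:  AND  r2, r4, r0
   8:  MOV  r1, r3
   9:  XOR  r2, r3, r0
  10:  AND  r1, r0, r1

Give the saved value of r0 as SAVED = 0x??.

after  0: r0=0x70 r1=0x97 r2=0xb4 r3=0x6a r4=0xb4  N=0 Z=0
after  1: r0=0xff r1=0x97 r2=0xb4 r3=0x6a r4=0xb4  N=1 Z=0
after  2: r0=0xff r1=0x97 r2=0x23 r3=0x6a r4=0xb4  N=0 Z=0
after  3: r0=0xff r1=0x97 r2=0x22 r3=0x6a r4=0xb4  N=0 Z=0
after  4: r0=0x22 r1=0x97 r2=0x22 r3=0x6a r4=0xb4  N=0 Z=0
-- IRQ taken; context saved, return-PC = 5 --

SAVED = 0x22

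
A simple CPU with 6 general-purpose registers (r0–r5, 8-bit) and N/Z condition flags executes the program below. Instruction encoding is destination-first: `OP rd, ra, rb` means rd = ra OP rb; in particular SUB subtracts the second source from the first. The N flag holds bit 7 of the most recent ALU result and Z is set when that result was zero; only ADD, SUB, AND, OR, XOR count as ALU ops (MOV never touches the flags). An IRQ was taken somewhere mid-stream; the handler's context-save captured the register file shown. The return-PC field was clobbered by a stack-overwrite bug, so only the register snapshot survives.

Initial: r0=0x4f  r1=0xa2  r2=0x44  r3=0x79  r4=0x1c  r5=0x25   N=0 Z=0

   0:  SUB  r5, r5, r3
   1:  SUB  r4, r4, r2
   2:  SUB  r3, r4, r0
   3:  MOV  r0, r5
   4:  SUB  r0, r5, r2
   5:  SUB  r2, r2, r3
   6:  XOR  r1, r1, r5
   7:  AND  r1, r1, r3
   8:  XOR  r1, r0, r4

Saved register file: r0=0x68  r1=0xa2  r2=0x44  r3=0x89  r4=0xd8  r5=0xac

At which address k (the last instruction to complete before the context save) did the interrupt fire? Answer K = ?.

after  0: r0=0x4f r1=0xa2 r2=0x44 r3=0x79 r4=0x1c r5=0xac  N=1 Z=0
after  1: r0=0x4f r1=0xa2 r2=0x44 r3=0x79 r4=0xd8 r5=0xac  N=1 Z=0
after  2: r0=0x4f r1=0xa2 r2=0x44 r3=0x89 r4=0xd8 r5=0xac  N=1 Z=0
after  3: r0=0xac r1=0xa2 r2=0x44 r3=0x89 r4=0xd8 r5=0xac  N=1 Z=0
after  4: r0=0x68 r1=0xa2 r2=0x44 r3=0x89 r4=0xd8 r5=0xac  N=0 Z=0
-- IRQ taken; context saved, return-PC = 5 --

K = 4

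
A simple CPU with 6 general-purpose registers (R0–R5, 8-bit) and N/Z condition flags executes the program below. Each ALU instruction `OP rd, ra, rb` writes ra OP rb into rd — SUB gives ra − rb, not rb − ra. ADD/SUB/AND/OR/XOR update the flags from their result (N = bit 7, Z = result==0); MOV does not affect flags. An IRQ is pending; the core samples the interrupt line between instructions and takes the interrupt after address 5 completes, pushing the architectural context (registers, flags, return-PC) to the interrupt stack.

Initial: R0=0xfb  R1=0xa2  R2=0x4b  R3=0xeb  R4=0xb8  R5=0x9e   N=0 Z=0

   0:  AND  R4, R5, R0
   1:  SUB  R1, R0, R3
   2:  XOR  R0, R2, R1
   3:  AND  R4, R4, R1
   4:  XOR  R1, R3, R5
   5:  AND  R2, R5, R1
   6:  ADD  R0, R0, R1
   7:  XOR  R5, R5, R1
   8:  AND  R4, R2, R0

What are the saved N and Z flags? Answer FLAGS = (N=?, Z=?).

FLAGS = (N=0, Z=0)

after  0: R0=0xfb R1=0xa2 R2=0x4b R3=0xeb R4=0x9a R5=0x9e  N=1 Z=0
after  1: R0=0xfb R1=0x10 R2=0x4b R3=0xeb R4=0x9a R5=0x9e  N=0 Z=0
after  2: R0=0x5b R1=0x10 R2=0x4b R3=0xeb R4=0x9a R5=0x9e  N=0 Z=0
after  3: R0=0x5b R1=0x10 R2=0x4b R3=0xeb R4=0x10 R5=0x9e  N=0 Z=0
after  4: R0=0x5b R1=0x75 R2=0x4b R3=0xeb R4=0x10 R5=0x9e  N=0 Z=0
after  5: R0=0x5b R1=0x75 R2=0x14 R3=0xeb R4=0x10 R5=0x9e  N=0 Z=0
-- IRQ taken; context saved, return-PC = 6 --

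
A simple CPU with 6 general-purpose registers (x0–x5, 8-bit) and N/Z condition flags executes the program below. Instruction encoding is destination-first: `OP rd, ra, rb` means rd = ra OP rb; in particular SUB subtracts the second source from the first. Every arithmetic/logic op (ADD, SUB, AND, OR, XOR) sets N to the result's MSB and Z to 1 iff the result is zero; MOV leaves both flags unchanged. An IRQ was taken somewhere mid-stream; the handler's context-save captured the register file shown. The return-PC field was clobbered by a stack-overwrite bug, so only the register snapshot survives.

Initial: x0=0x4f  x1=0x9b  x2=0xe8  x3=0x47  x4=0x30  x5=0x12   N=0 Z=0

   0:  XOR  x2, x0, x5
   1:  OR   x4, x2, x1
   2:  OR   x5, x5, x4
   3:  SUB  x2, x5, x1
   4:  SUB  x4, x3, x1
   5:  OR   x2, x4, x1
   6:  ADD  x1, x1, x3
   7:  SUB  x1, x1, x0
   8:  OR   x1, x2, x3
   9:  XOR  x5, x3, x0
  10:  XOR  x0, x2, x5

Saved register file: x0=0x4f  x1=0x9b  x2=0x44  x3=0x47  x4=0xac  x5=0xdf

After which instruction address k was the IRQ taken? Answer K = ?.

K = 4

after  0: x0=0x4f x1=0x9b x2=0x5d x3=0x47 x4=0x30 x5=0x12  N=0 Z=0
after  1: x0=0x4f x1=0x9b x2=0x5d x3=0x47 x4=0xdf x5=0x12  N=1 Z=0
after  2: x0=0x4f x1=0x9b x2=0x5d x3=0x47 x4=0xdf x5=0xdf  N=1 Z=0
after  3: x0=0x4f x1=0x9b x2=0x44 x3=0x47 x4=0xdf x5=0xdf  N=0 Z=0
after  4: x0=0x4f x1=0x9b x2=0x44 x3=0x47 x4=0xac x5=0xdf  N=1 Z=0
-- IRQ taken; context saved, return-PC = 5 --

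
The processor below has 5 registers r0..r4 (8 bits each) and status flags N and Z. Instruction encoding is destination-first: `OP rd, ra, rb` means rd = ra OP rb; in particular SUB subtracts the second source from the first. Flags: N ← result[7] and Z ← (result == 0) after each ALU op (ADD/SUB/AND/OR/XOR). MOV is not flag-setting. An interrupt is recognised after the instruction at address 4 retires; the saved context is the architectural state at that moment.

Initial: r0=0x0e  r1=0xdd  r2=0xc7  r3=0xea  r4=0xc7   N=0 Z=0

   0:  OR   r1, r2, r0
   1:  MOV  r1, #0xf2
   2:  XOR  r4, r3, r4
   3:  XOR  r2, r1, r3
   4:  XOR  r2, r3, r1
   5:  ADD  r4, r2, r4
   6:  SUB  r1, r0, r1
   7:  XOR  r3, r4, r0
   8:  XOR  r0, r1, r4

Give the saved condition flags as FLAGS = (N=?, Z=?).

after  0: r0=0x0e r1=0xcf r2=0xc7 r3=0xea r4=0xc7  N=1 Z=0
after  1: r0=0x0e r1=0xf2 r2=0xc7 r3=0xea r4=0xc7  N=1 Z=0
after  2: r0=0x0e r1=0xf2 r2=0xc7 r3=0xea r4=0x2d  N=0 Z=0
after  3: r0=0x0e r1=0xf2 r2=0x18 r3=0xea r4=0x2d  N=0 Z=0
after  4: r0=0x0e r1=0xf2 r2=0x18 r3=0xea r4=0x2d  N=0 Z=0
-- IRQ taken; context saved, return-PC = 5 --

FLAGS = (N=0, Z=0)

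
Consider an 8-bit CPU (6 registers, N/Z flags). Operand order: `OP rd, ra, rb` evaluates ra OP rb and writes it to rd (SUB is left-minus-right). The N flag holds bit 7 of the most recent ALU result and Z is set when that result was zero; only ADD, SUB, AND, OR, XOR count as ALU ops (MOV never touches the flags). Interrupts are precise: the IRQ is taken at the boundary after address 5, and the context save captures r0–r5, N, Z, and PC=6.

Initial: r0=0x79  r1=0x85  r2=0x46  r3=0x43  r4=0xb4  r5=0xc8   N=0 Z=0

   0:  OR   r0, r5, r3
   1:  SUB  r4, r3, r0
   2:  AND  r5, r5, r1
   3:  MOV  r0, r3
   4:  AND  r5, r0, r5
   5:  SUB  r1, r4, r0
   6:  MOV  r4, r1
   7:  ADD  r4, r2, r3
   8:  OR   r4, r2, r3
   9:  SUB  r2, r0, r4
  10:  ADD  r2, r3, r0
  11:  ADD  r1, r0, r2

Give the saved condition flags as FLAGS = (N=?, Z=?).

FLAGS = (N=0, Z=0)

after  0: r0=0xcb r1=0x85 r2=0x46 r3=0x43 r4=0xb4 r5=0xc8  N=1 Z=0
after  1: r0=0xcb r1=0x85 r2=0x46 r3=0x43 r4=0x78 r5=0xc8  N=0 Z=0
after  2: r0=0xcb r1=0x85 r2=0x46 r3=0x43 r4=0x78 r5=0x80  N=1 Z=0
after  3: r0=0x43 r1=0x85 r2=0x46 r3=0x43 r4=0x78 r5=0x80  N=1 Z=0
after  4: r0=0x43 r1=0x85 r2=0x46 r3=0x43 r4=0x78 r5=0x00  N=0 Z=1
after  5: r0=0x43 r1=0x35 r2=0x46 r3=0x43 r4=0x78 r5=0x00  N=0 Z=0
-- IRQ taken; context saved, return-PC = 6 --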